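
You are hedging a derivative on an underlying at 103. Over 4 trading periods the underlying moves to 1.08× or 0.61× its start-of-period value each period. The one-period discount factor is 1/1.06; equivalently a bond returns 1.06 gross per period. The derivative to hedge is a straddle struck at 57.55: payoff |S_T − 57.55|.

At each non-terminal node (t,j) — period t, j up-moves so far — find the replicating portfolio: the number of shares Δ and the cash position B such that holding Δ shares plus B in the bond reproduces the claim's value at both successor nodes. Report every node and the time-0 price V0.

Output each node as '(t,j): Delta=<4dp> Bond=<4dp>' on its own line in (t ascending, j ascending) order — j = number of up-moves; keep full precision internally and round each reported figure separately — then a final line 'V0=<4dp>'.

(0,0): Delta=0.9443 Bond=-39.6312
(1,0): Delta=0.1934 Bond=5.1700
(1,1): Delta=0.9632 Bond=-44.1059
(2,0): Delta=-1.0000 Bond=51.2193
(2,1): Delta=0.2234 Bond=3.4474
(2,2): Delta=0.9817 Bond=-48.9834
(3,0): Delta=-1.0000 Bond=54.2925
(3,1): Delta=-1.0000 Bond=54.2925
(3,2): Delta=0.2541 Bond=1.4037
(3,3): Delta=1.0000 Bond=-54.2925
V0=57.6330

Risk-neutral probability p* = (R−d)/(u−d) = (1.06−0.61)/(1.08−0.61) = 0.9574.
Payoff layer (t=4): V(4,0)=43.2888, V(4,1)=32.3006, V(4,2)=12.8462, V(4,3)=21.5977, V(4,4)=82.5804
  t=3,j=0: stock 23.3790 → up 25.2494 (V=32.3006), down 14.2612 (V=43.2888). Price 30.9134; hedge Δ=-1.0000, bond B=54.2925.
  t=3,j=1: stock 41.3924 → up 44.7038 (V=12.8462), down 25.2494 (V=32.3006). Price 12.9000; hedge Δ=-1.0000, bond B=54.2925.
  t=3,j=2: stock 73.2849 → up 79.1477 (V=21.5977), down 44.7038 (V=12.8462). Price 20.0239; hedge Δ=0.2541, bond B=1.4037.
  t=3,j=3: stock 129.7503 → up 140.1304 (V=82.5804), down 79.1477 (V=21.5977). Price 75.4579; hedge Δ=1.0000, bond B=-54.2925.
  t=2,j=0: stock 38.3263 → up 41.3924 (V=12.9000), down 23.3790 (V=30.9134). Price 12.8930; hedge Δ=-1.0000, bond B=51.2193.
  t=2,j=1: stock 67.8564 → up 73.2849 (V=20.0239), down 41.3924 (V=12.9000). Price 18.6045; hedge Δ=0.2234, bond B=3.4474.
  t=2,j=2: stock 120.1392 → up 129.7503 (V=75.4579), down 73.2849 (V=20.0239). Price 68.9613; hedge Δ=0.9817, bond B=-48.9834.
  t=1,j=0: stock 62.8300 → up 67.8564 (V=18.6045), down 38.3263 (V=12.8930). Price 17.3221; hedge Δ=0.1934, bond B=5.1700.
  t=1,j=1: stock 111.2400 → up 120.1392 (V=68.9613), down 67.8564 (V=18.6045). Price 63.0363; hedge Δ=0.9632, bond B=-44.1059.
  t=0,j=0: stock 103.0000 → up 111.2400 (V=63.0363), down 62.8300 (V=17.3221). Price 57.6330; hedge Δ=0.9443, bond B=-39.6312.
Each (Δ,B) replicates both successor values, so the strategy is self-financing and V0 is arbitrage-free.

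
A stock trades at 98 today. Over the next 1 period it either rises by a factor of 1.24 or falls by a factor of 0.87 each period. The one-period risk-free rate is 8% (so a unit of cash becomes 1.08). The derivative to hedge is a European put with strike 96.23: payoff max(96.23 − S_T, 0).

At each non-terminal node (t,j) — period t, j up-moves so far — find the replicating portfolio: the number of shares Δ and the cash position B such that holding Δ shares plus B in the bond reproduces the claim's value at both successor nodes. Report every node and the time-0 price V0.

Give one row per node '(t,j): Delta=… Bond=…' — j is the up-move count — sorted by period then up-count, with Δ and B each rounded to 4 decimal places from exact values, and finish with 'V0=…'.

No-arbitrage ⇒ martingale measure with p* = (R−d)/(u−d) = 0.5676.
Terminal values V(1,·): V(1,0)=10.9700, V(1,1)=0.0000
  t=0,j=0: stock 98.0000 → up 121.5200 (V=0.0000), down 85.2600 (V=10.9700). Price 4.3924; hedge Δ=-0.3025, bond B=34.0410.
The time-0 hedge costs 4.3924, which is the no-arbitrage price.

(0,0): Delta=-0.3025 Bond=34.0410
V0=4.3924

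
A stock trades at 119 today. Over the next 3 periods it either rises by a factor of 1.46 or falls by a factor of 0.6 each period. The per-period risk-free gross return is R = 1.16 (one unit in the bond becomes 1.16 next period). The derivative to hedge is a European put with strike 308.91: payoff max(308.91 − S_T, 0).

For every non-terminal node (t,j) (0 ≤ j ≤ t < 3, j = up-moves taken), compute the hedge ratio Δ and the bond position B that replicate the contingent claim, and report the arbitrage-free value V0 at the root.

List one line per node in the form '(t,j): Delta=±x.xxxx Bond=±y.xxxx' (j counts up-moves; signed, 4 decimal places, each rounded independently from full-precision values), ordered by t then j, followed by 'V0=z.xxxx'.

Risk-neutral probability p* = (R−d)/(u−d) = (1.16−0.6)/(1.46−0.6) = 0.6512.
Terminal values V(3,·): V(3,0)=283.2060, V(3,1)=246.3636, V(3,2)=156.7138, V(3,3)=0.0000
(2,0): S=42.8400. Δ = (V_up−V_dn)/(S_up−S_dn) = (246.3636−283.2060)/(62.5464−25.7040) = -1.0000. V = [p*·246.3636 + (1−p*)·283.2060]/1.16 = 223.4617. B = V − Δ·S = 266.3017.
(2,1): S=104.2440. Δ = (V_up−V_dn)/(S_up−S_dn) = (156.7138−246.3636)/(152.1962−62.5464) = -1.0000. V = [p*·156.7138 + (1−p*)·246.3636]/1.16 = 162.0577. B = V − Δ·S = 266.3017.
(2,2): S=253.6604. Δ = (V_up−V_dn)/(S_up−S_dn) = (0.0000−156.7138)/(370.3442−152.1962) = -0.7184. V = [p*·0.0000 + (1−p*)·156.7138]/1.16 = 47.1272. B = V − Δ·S = 229.3525.
(1,0): S=71.4000. Δ = (V_up−V_dn)/(S_up−S_dn) = (162.0577−223.4617)/(104.2440−42.8400) = -1.0000. V = [p*·162.0577 + (1−p*)·223.4617]/1.16 = 158.1705. B = V − Δ·S = 229.5705.
(1,1): S=173.7400. Δ = (V_up−V_dn)/(S_up−S_dn) = (47.1272−162.0577)/(253.6604−104.2440) = -0.7692. V = [p*·47.1272 + (1−p*)·162.0577]/1.16 = 75.1890. B = V − Δ·S = 208.8291.
(0,0): S=119.0000. Δ = (V_up−V_dn)/(S_up−S_dn) = (75.1890−158.1705)/(173.7400−71.4000) = -0.8108. V = [p*·75.1890 + (1−p*)·158.1705]/1.16 = 89.7724. B = V − Δ·S = 186.2625.
Each (Δ,B) replicates both successor values, so the strategy is self-financing and V0 is arbitrage-free.

(0,0): Delta=-0.8108 Bond=186.2625
(1,0): Delta=-1.0000 Bond=229.5705
(1,1): Delta=-0.7692 Bond=208.8291
(2,0): Delta=-1.0000 Bond=266.3017
(2,1): Delta=-1.0000 Bond=266.3017
(2,2): Delta=-0.7184 Bond=229.3525
V0=89.7724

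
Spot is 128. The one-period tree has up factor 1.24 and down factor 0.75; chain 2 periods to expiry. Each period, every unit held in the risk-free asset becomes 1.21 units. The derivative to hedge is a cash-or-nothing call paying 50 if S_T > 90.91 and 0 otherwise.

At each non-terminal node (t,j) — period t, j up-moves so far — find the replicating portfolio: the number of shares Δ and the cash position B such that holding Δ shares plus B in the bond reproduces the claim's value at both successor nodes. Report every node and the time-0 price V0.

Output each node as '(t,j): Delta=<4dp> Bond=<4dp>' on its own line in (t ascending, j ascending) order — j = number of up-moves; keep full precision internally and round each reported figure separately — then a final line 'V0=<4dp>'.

(0,0): Delta=0.0403 Bond=28.8595
(1,0): Delta=1.0629 Bond=-63.2484
(1,1): Delta=0.0000 Bond=41.3223
V0=34.0227

Since d<R<u, set p* = (R−d)/(u−d) = 0.9388; price each node as the discounted p*-expectation of its children.
Terminal payoffs: V(2,0)=0.0000, V(2,1)=50.0000, V(2,2)=50.0000
  t=1,j=0: stock 96.0000 → up 119.0400 (V=50.0000), down 72.0000 (V=0.0000). Price 38.7924; hedge Δ=1.0629, bond B=-63.2484.
  t=1,j=1: stock 158.7200 → up 196.8128 (V=50.0000), down 119.0400 (V=50.0000). Price 41.3223; hedge Δ=0.0000, bond B=41.3223.
  t=0,j=0: stock 128.0000 → up 158.7200 (V=41.3223), down 96.0000 (V=38.7924). Price 34.0227; hedge Δ=0.0403, bond B=28.8595.
Each (Δ,B) replicates both successor values, so the strategy is self-financing and V0 is arbitrage-free.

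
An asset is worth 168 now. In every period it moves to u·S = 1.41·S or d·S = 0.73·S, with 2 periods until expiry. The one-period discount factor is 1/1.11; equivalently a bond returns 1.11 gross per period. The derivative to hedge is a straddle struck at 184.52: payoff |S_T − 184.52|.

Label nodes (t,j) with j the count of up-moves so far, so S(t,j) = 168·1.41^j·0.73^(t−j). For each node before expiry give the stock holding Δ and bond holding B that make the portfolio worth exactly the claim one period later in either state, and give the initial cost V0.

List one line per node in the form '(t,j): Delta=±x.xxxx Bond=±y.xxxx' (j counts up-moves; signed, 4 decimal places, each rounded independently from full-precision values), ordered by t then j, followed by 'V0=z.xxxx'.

Since d<R<u, set p* = (R−d)/(u−d) = 0.5588; price each node as the discounted p*-expectation of its children.
Terminal values V(2,·): V(2,0)=94.9928, V(2,1)=11.5976, V(2,2)=149.4808
(1,0): S=122.6400. Δ = (V_up−V_dn)/(S_up−S_dn) = (11.5976−94.9928)/(172.9224−89.5272) = -1.0000. V = [p*·11.5976 + (1−p*)·94.9928]/1.11 = 43.5942. B = V − Δ·S = 166.2342.
(1,1): S=236.8800. Δ = (V_up−V_dn)/(S_up−S_dn) = (149.4808−11.5976)/(334.0008−172.9224) = 0.8560. V = [p*·149.4808 + (1−p*)·11.5976]/1.11 = 79.8648. B = V − Δ·S = -122.9046.
(0,0): S=168.0000. Δ = (V_up−V_dn)/(S_up−S_dn) = (79.8648−43.5942)/(236.8800−122.6400) = 0.3175. V = [p*·79.8648 + (1−p*)·43.5942]/1.11 = 57.5343. B = V − Δ·S = 4.1952.
Check: Δ(0,0)·S0 + B(0,0) = 57.5343 = V0.

(0,0): Delta=0.3175 Bond=4.1952
(1,0): Delta=-1.0000 Bond=166.2342
(1,1): Delta=0.8560 Bond=-122.9046
V0=57.5343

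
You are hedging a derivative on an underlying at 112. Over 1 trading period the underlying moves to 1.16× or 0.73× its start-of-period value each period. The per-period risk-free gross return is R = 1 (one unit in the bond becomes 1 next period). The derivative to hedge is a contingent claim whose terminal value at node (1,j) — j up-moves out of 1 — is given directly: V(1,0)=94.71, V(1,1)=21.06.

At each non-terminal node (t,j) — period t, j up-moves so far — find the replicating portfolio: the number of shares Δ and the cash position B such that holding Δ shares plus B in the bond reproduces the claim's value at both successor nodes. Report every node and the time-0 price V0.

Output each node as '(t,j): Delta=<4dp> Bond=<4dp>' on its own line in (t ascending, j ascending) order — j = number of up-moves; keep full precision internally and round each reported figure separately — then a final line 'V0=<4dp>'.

(0,0): Delta=-1.5293 Bond=219.7437
V0=48.4647

The replicating-portfolio and risk-neutral prices coincide; use p* = (1−0.73)/(1.16−0.73) = 0.6279 for the latter.
Terminal payoffs: V(1,0)=94.7100, V(1,1)=21.0600
  t=0,j=0: stock 112.0000 → up 129.9200 (V=21.0600), down 81.7600 (V=94.7100). Price 48.4647; hedge Δ=-1.5293, bond B=219.7437.
Self-financing check: at every node Δ·S+B equals the discounted successor values.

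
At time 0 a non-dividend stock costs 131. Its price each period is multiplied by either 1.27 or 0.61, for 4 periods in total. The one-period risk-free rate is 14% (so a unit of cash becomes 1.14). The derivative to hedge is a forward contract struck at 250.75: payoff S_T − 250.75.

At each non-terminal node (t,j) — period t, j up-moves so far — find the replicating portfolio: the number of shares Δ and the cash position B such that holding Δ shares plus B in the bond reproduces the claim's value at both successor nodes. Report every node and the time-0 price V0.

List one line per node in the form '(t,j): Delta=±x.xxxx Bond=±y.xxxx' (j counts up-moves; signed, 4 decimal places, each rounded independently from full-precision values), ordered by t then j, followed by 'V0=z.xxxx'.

No-arbitrage ⇒ martingale measure with p* = (R−d)/(u−d) = 0.8030.
Payoff layer (t=4): V(4,0)=-232.6119, V(4,1)=-212.9872, V(4,2)=-172.1290, V(4,3)=-87.0637, V(4,4)=90.0395
Node (3,0) S=29.7345: V=(p*·-212.9872+(1−p*)·-232.6119)/1.14=-190.2216; Δ=(-212.9872−-232.6119)/(37.7628−18.1381)=1.0000; B=V−Δ·S=-219.9561
Node (3,1) S=61.9063: V=(p*·-172.1290+(1−p*)·-212.9872)/1.14=-158.0499; Δ=(-172.1290−-212.9872)/(78.6210−37.7628)=1.0000; B=V−Δ·S=-219.9561
Node (3,2) S=128.8868: V=(p*·-87.0637+(1−p*)·-172.1290)/1.14=-91.0693; Δ=(-87.0637−-172.1290)/(163.6863−78.6210)=1.0000; B=V−Δ·S=-219.9561
Node (3,3) S=268.3382: V=(p*·90.0395+(1−p*)·-87.0637)/1.14=48.3820; Δ=(90.0395−-87.0637)/(340.7895−163.6863)=1.0000; B=V−Δ·S=-219.9561
Node (2,0) S=48.7451: V=(p*·-158.0499+(1−p*)·-190.2216)/1.14=-144.1989; Δ=(-158.0499−-190.2216)/(61.9063−29.7345)=1.0000; B=V−Δ·S=-192.9440
Node (2,1) S=101.4857: V=(p*·-91.0693+(1−p*)·-158.0499)/1.14=-91.4583; Δ=(-91.0693−-158.0499)/(128.8868−61.9063)=1.0000; B=V−Δ·S=-192.9440
Node (2,2) S=211.2899: V=(p*·48.3820+(1−p*)·-91.0693)/1.14=18.3459; Δ=(48.3820−-91.0693)/(268.3382−128.8868)=1.0000; B=V−Δ·S=-192.9440
Node (1,0) S=79.9100: V=(p*·-91.4583+(1−p*)·-144.1989)/1.14=-89.3391; Δ=(-91.4583−-144.1989)/(101.4857−48.7451)=1.0000; B=V−Δ·S=-169.2491
Node (1,1) S=166.3700: V=(p*·18.3459+(1−p*)·-91.4583)/1.14=-2.8791; Δ=(18.3459−-91.4583)/(211.2899−101.4857)=1.0000; B=V−Δ·S=-169.2491
Node (0,0) S=131.0000: V=(p*·-2.8791+(1−p*)·-89.3391)/1.14=-17.4641; Δ=(-2.8791−-89.3391)/(166.3700−79.9100)=1.0000; B=V−Δ·S=-148.4641
Each (Δ,B) replicates both successor values, so the strategy is self-financing and V0 is arbitrage-free.

(0,0): Delta=1.0000 Bond=-148.4641
(1,0): Delta=1.0000 Bond=-169.2491
(1,1): Delta=1.0000 Bond=-169.2491
(2,0): Delta=1.0000 Bond=-192.9440
(2,1): Delta=1.0000 Bond=-192.9440
(2,2): Delta=1.0000 Bond=-192.9440
(3,0): Delta=1.0000 Bond=-219.9561
(3,1): Delta=1.0000 Bond=-219.9561
(3,2): Delta=1.0000 Bond=-219.9561
(3,3): Delta=1.0000 Bond=-219.9561
V0=-17.4641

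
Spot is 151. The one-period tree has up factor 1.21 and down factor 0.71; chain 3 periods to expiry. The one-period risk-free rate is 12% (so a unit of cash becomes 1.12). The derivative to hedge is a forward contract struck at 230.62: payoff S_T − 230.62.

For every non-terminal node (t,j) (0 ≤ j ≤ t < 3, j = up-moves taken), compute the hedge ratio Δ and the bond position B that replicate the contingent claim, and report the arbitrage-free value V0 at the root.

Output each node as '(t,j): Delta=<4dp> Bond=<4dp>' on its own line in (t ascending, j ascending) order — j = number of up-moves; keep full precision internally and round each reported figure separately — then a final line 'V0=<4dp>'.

Under the risk-neutral measure, an up-move has probability p* = (R−d)/(u−d) = 0.8200 and values discount at R = 1.12.
At expiry t=3: V(3,0)=-176.5754, V(3,1)=-138.5159, V(3,2)=-73.6538, V(3,3)=36.8857
  t=2,j=0: stock 76.1191 → up 92.1041 (V=-138.5159), down 54.0446 (V=-176.5754). Price -129.7916; hedge Δ=1.0000, bond B=-205.9107.
  t=2,j=1: stock 129.7241 → up 156.9662 (V=-73.6538), down 92.1041 (V=-138.5159). Price -76.1866; hedge Δ=1.0000, bond B=-205.9107.
  t=2,j=2: stock 221.0791 → up 267.5057 (V=36.8857), down 156.9662 (V=-73.6538). Price 15.1684; hedge Δ=1.0000, bond B=-205.9107.
  t=1,j=0: stock 107.2100 → up 129.7241 (V=-76.1866), down 76.1191 (V=-129.7916). Price -76.6389; hedge Δ=1.0000, bond B=-183.8489.
  t=1,j=1: stock 182.7100 → up 221.0791 (V=15.1684), down 129.7241 (V=-76.1866). Price -1.1389; hedge Δ=1.0000, bond B=-183.8489.
  t=0,j=0: stock 151.0000 → up 182.7100 (V=-1.1389), down 107.2100 (V=-76.6389). Price -13.1508; hedge Δ=1.0000, bond B=-164.1508.
Self-financing check: at every node Δ·S+B equals the discounted successor values.

(0,0): Delta=1.0000 Bond=-164.1508
(1,0): Delta=1.0000 Bond=-183.8489
(1,1): Delta=1.0000 Bond=-183.8489
(2,0): Delta=1.0000 Bond=-205.9107
(2,1): Delta=1.0000 Bond=-205.9107
(2,2): Delta=1.0000 Bond=-205.9107
V0=-13.1508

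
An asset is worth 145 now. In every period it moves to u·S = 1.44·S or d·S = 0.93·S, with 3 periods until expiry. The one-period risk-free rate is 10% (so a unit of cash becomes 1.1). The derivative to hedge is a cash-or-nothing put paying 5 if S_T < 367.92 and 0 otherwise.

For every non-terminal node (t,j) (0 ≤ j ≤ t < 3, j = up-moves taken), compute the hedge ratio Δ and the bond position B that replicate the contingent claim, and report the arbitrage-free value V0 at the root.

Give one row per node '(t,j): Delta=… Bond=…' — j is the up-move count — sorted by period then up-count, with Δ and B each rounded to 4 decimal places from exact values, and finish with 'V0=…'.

Under the risk-neutral measure, an up-move has probability p* = (R−d)/(u−d) = 0.3333 and values discount at R = 1.1.
At expiry t=3: V(3,0)=5.0000, V(3,1)=5.0000, V(3,2)=5.0000, V(3,3)=0.0000
  t=2,j=0: stock 125.4105 → up 180.5911 (V=5.0000), down 116.6318 (V=5.0000). Price 4.5455; hedge Δ=0.0000, bond B=4.5455.
  t=2,j=1: stock 194.1840 → up 279.6250 (V=5.0000), down 180.5911 (V=5.0000). Price 4.5455; hedge Δ=0.0000, bond B=4.5455.
  t=2,j=2: stock 300.6720 → up 432.9677 (V=0.0000), down 279.6250 (V=5.0000). Price 3.0303; hedge Δ=-0.0326, bond B=12.8342.
  t=1,j=0: stock 134.8500 → up 194.1840 (V=4.5455), down 125.4105 (V=4.5455). Price 4.1322; hedge Δ=0.0000, bond B=4.1322.
  t=1,j=1: stock 208.8000 → up 300.6720 (V=3.0303), down 194.1840 (V=4.5455). Price 3.6731; hedge Δ=-0.0142, bond B=6.6440.
  t=0,j=0: stock 145.0000 → up 208.8000 (V=3.6731), down 134.8500 (V=4.1322). Price 3.6174; hedge Δ=-0.0062, bond B=4.5177.
Self-financing check: at every node Δ·S+B equals the discounted successor values.

(0,0): Delta=-0.0062 Bond=4.5177
(1,0): Delta=0.0000 Bond=4.1322
(1,1): Delta=-0.0142 Bond=6.6440
(2,0): Delta=0.0000 Bond=4.5455
(2,1): Delta=0.0000 Bond=4.5455
(2,2): Delta=-0.0326 Bond=12.8342
V0=3.6174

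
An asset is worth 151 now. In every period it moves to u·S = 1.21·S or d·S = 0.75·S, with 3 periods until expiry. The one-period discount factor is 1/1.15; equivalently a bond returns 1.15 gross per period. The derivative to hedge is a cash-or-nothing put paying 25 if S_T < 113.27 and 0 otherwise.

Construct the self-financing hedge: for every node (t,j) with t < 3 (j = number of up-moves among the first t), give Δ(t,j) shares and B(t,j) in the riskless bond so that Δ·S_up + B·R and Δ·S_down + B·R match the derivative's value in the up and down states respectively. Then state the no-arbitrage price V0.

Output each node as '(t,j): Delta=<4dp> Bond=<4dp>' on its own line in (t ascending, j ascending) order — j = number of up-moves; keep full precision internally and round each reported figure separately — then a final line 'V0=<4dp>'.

(0,0): Delta=-0.0617 Bond=10.0881
(1,0): Delta=-0.3629 Bond=45.7045
(1,1): Delta=-0.0337 Bond=6.4858
(2,0): Delta=0.0000 Bond=21.7391
(2,1): Delta=-0.3966 Bond=57.1834
(2,2): Delta=0.0000 Bond=0.0000
V0=0.7660

Risk-neutral probability p* = (R−d)/(u−d) = (1.15−0.75)/(1.21−0.75) = 0.8696.
Terminal values V(3,·): V(3,0)=25.0000, V(3,1)=25.0000, V(3,2)=0.0000, V(3,3)=0.0000
Node (2,0) S=84.9375: V=(p*·25.0000+(1−p*)·25.0000)/1.15=21.7391; Δ=(25.0000−25.0000)/(102.7744−63.7031)=0.0000; B=V−Δ·S=21.7391
Node (2,1) S=137.0325: V=(p*·0.0000+(1−p*)·25.0000)/1.15=2.8355; Δ=(0.0000−25.0000)/(165.8093−102.7744)=-0.3966; B=V−Δ·S=57.1834
Node (2,2) S=221.0791: V=(p*·0.0000+(1−p*)·0.0000)/1.15=0.0000; Δ=(0.0000−0.0000)/(267.5057−165.8093)=0.0000; B=V−Δ·S=0.0000
Node (1,0) S=113.2500: V=(p*·2.8355+(1−p*)·21.7391)/1.15=4.6098; Δ=(2.8355−21.7391)/(137.0325−84.9375)=-0.3629; B=V−Δ·S=45.7045
Node (1,1) S=182.7100: V=(p*·0.0000+(1−p*)·2.8355)/1.15=0.3216; Δ=(0.0000−2.8355)/(221.0791−137.0325)=-0.0337; B=V−Δ·S=6.4858
Node (0,0) S=151.0000: V=(p*·0.3216+(1−p*)·4.6098)/1.15=0.7660; Δ=(0.3216−4.6098)/(182.7100−113.2500)=-0.0617; B=V−Δ·S=10.0881
Check: Δ(0,0)·S0 + B(0,0) = 0.7660 = V0.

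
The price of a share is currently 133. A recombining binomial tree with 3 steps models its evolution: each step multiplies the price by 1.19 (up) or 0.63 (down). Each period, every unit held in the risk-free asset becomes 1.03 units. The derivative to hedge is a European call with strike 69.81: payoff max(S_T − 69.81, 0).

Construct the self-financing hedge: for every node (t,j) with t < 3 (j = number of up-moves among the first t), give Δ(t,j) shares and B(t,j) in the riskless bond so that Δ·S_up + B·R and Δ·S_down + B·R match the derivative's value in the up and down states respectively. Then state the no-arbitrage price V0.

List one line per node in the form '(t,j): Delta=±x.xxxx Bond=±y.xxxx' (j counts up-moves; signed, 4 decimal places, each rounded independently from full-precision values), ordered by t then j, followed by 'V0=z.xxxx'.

The replicating-portfolio and risk-neutral prices coincide; use p* = (1.03−0.63)/(1.19−0.63) = 0.7143 for the latter.
At expiry t=3: V(3,0)=0.0000, V(3,1)=0.0000, V(3,2)=48.8450, V(3,3)=154.3161
Node (2,0) S=52.7877: V=(p*·0.0000+(1−p*)·0.0000)/1.03=0.0000; Δ=(0.0000−0.0000)/(62.8174−33.2563)=0.0000; B=V−Δ·S=0.0000
Node (2,1) S=99.7101: V=(p*·48.8450+(1−p*)·0.0000)/1.03=33.8731; Δ=(48.8450−0.0000)/(118.6550−62.8174)=0.8748; B=V−Δ·S=-53.3501
Node (2,2) S=188.3413: V=(p*·154.3161+(1−p*)·48.8450)/1.03=120.5646; Δ=(154.3161−48.8450)/(224.1261−118.6550)=1.0000; B=V−Δ·S=-67.7767
Node (1,0) S=83.7900: V=(p*·33.8731+(1−p*)·0.0000)/1.03=23.4904; Δ=(33.8731−0.0000)/(99.7101−52.7877)=0.7219; B=V−Δ·S=-36.9973
Node (1,1) S=158.2700: V=(p*·120.5646+(1−p*)·33.8731)/1.03=93.0054; Δ=(120.5646−33.8731)/(188.3413−99.7101)=0.9781; B=V−Δ·S=-61.8008
Node (0,0) S=133.0000: V=(p*·93.0054+(1−p*)·23.4904)/1.03=71.0136; Δ=(93.0054−23.4904)/(158.2700−83.7900)=0.9333; B=V−Δ·S=-53.1205
The time-0 hedge costs 71.0136, which is the no-arbitrage price.

(0,0): Delta=0.9333 Bond=-53.1205
(1,0): Delta=0.7219 Bond=-36.9973
(1,1): Delta=0.9781 Bond=-61.8008
(2,0): Delta=0.0000 Bond=0.0000
(2,1): Delta=0.8748 Bond=-53.3501
(2,2): Delta=1.0000 Bond=-67.7767
V0=71.0136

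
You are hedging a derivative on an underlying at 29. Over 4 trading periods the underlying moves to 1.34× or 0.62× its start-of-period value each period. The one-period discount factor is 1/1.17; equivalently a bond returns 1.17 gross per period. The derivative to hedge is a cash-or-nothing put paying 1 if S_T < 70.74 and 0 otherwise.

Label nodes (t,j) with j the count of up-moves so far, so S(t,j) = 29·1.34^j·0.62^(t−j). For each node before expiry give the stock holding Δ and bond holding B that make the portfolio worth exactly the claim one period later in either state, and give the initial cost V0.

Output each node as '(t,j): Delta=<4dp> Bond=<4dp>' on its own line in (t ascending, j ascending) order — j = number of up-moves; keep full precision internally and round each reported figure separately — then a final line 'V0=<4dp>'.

The replicating-portfolio and risk-neutral prices coincide; use p* = (1.17−0.62)/(1.34−0.62) = 0.7639 for the latter.
At expiry t=4: V(4,0)=1.0000, V(4,1)=1.0000, V(4,2)=1.0000, V(4,3)=1.0000, V(4,4)=0.0000
  t=3,j=0: stock 6.9115 → up 9.2614 (V=1.0000), down 4.2851 (V=1.0000). Price 0.8547; hedge Δ=0.0000, bond B=0.8547.
  t=3,j=1: stock 14.9378 → up 20.0166 (V=1.0000), down 9.2614 (V=1.0000). Price 0.8547; hedge Δ=0.0000, bond B=0.8547.
  t=3,j=2: stock 32.2849 → up 43.2617 (V=1.0000), down 20.0166 (V=1.0000). Price 0.8547; hedge Δ=0.0000, bond B=0.8547.
  t=3,j=3: stock 69.7770 → up 93.5012 (V=0.0000), down 43.2617 (V=1.0000). Price 0.2018; hedge Δ=-0.0199, bond B=1.5907.
  t=2,j=0: stock 11.1476 → up 14.9378 (V=0.8547), down 6.9115 (V=0.8547). Price 0.7305; hedge Δ=0.0000, bond B=0.7305.
  t=2,j=1: stock 24.0932 → up 32.2849 (V=0.8547), down 14.9378 (V=0.8547). Price 0.7305; hedge Δ=0.0000, bond B=0.7305.
  t=2,j=2: stock 52.0724 → up 69.7770 (V=0.2018), down 32.2849 (V=0.8547). Price 0.3042; hedge Δ=-0.0174, bond B=1.2110.
  t=1,j=0: stock 17.9800 → up 24.0932 (V=0.7305), down 11.1476 (V=0.7305). Price 0.6244; hedge Δ=0.0000, bond B=0.6244.
  t=1,j=1: stock 38.8600 → up 52.0724 (V=0.3042), down 24.0932 (V=0.7305). Price 0.3461; hedge Δ=-0.0152, bond B=0.9381.
  t=0,j=0: stock 29.0000 → up 38.8600 (V=0.3461), down 17.9800 (V=0.6244). Price 0.3519; hedge Δ=-0.0133, bond B=0.7385.
Self-financing check: at every node Δ·S+B equals the discounted successor values.

(0,0): Delta=-0.0133 Bond=0.7385
(1,0): Delta=0.0000 Bond=0.6244
(1,1): Delta=-0.0152 Bond=0.9381
(2,0): Delta=0.0000 Bond=0.7305
(2,1): Delta=0.0000 Bond=0.7305
(2,2): Delta=-0.0174 Bond=1.2110
(3,0): Delta=0.0000 Bond=0.8547
(3,1): Delta=0.0000 Bond=0.8547
(3,2): Delta=0.0000 Bond=0.8547
(3,3): Delta=-0.0199 Bond=1.5907
V0=0.3519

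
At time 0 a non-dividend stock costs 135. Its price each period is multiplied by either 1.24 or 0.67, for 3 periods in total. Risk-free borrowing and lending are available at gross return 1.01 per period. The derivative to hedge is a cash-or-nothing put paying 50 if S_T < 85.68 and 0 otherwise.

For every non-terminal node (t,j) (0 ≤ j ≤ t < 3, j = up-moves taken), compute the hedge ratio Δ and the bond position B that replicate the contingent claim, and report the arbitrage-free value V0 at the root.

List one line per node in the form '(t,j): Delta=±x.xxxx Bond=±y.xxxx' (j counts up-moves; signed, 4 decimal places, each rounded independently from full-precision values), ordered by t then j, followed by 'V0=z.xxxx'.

(0,0): Delta=-0.3066 Bond=58.7221
(1,0): Delta=-0.5728 Bond=83.3810
(1,1): Delta=-0.2093 Bond=43.0256
(2,0): Delta=0.0000 Bond=49.5050
(2,1): Delta=-0.7821 Bond=107.6950
(2,2): Delta=0.0000 Bond=0.0000
V0=17.3279

Risk-neutral probability p* = (R−d)/(u−d) = (1.01−0.67)/(1.24−0.67) = 0.5965.
Terminal payoffs: V(3,0)=50.0000, V(3,1)=50.0000, V(3,2)=0.0000, V(3,3)=0.0000
(2,0): S=60.6015. Δ = (V_up−V_dn)/(S_up−S_dn) = (50.0000−50.0000)/(75.1459−40.6030) = 0.0000. V = [p*·50.0000 + (1−p*)·50.0000]/1.01 = 49.5050. B = V − Δ·S = 49.5050.
(2,1): S=112.1580. Δ = (V_up−V_dn)/(S_up−S_dn) = (0.0000−50.0000)/(139.0759−75.1459) = -0.7821. V = [p*·0.0000 + (1−p*)·50.0000]/1.01 = 19.9757. B = V − Δ·S = 107.6950.
(2,2): S=207.5760. Δ = (V_up−V_dn)/(S_up−S_dn) = (0.0000−0.0000)/(257.3942−139.0759) = 0.0000. V = [p*·0.0000 + (1−p*)·0.0000]/1.01 = 0.0000. B = V − Δ·S = 0.0000.
(1,0): S=90.4500. Δ = (V_up−V_dn)/(S_up−S_dn) = (19.9757−49.5050)/(112.1580−60.6015) = -0.5728. V = [p*·19.9757 + (1−p*)·49.5050]/1.01 = 31.5752. B = V − Δ·S = 83.3810.
(1,1): S=167.4000. Δ = (V_up−V_dn)/(S_up−S_dn) = (0.0000−19.9757)/(207.5760−112.1580) = -0.2093. V = [p*·0.0000 + (1−p*)·19.9757]/1.01 = 7.9806. B = V − Δ·S = 43.0256.
(0,0): S=135.0000. Δ = (V_up−V_dn)/(S_up−S_dn) = (7.9806−31.5752)/(167.4000−90.4500) = -0.3066. V = [p*·7.9806 + (1−p*)·31.5752]/1.01 = 17.3279. B = V − Δ·S = 58.7221.
Self-financing check: at every node Δ·S+B equals the discounted successor values.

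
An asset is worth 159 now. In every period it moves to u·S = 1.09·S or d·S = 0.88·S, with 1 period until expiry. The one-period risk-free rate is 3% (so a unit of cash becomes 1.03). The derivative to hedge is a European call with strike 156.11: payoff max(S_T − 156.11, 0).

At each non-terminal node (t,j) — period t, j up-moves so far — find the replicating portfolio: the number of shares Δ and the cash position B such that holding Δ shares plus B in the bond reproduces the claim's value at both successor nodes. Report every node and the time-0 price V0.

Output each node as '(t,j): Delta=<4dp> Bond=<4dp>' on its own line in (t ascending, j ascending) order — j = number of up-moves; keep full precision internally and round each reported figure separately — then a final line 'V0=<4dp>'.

No-arbitrage ⇒ martingale measure with p* = (R−d)/(u−d) = 0.7143.
Payoff layer (t=1): V(1,0)=0.0000, V(1,1)=17.2000
  t=0,j=0: stock 159.0000 → up 173.3100 (V=17.2000), down 139.9200 (V=0.0000). Price 11.9279; hedge Δ=0.5151, bond B=-69.9769.
The time-0 hedge costs 11.9279, which is the no-arbitrage price.

(0,0): Delta=0.5151 Bond=-69.9769
V0=11.9279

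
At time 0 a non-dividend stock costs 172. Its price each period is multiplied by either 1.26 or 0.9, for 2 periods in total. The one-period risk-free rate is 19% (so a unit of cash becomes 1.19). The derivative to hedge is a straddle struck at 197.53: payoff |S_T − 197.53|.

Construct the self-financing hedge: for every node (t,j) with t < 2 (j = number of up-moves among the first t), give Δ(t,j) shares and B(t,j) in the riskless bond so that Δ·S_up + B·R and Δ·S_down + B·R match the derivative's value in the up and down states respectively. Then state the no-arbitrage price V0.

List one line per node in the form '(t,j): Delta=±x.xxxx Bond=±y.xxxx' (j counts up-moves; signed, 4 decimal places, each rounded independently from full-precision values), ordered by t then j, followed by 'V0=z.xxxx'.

No-arbitrage ⇒ martingale measure with p* = (R−d)/(u−d) = 0.8056.
Terminal payoffs: V(2,0)=58.2100, V(2,1)=2.4820, V(2,2)=75.5372
(1,0): S=154.8000. Δ = (V_up−V_dn)/(S_up−S_dn) = (2.4820−58.2100)/(195.0480−139.3200) = -1.0000. V = [p*·2.4820 + (1−p*)·58.2100]/1.19 = 11.1916. B = V − Δ·S = 165.9916.
(1,1): S=216.7200. Δ = (V_up−V_dn)/(S_up−S_dn) = (75.5372−2.4820)/(273.0672−195.0480) = 0.9364. V = [p*·75.5372 + (1−p*)·2.4820]/1.19 = 51.5395. B = V − Δ·S = -151.3916.
(0,0): S=172.0000. Δ = (V_up−V_dn)/(S_up−S_dn) = (51.5395−11.1916)/(216.7200−154.8000) = 0.6516. V = [p*·51.5395 + (1−p*)·11.1916]/1.19 = 36.7177. B = V − Δ·S = -75.3598.
Check: Δ(0,0)·S0 + B(0,0) = 36.7177 = V0.

(0,0): Delta=0.6516 Bond=-75.3598
(1,0): Delta=-1.0000 Bond=165.9916
(1,1): Delta=0.9364 Bond=-151.3916
V0=36.7177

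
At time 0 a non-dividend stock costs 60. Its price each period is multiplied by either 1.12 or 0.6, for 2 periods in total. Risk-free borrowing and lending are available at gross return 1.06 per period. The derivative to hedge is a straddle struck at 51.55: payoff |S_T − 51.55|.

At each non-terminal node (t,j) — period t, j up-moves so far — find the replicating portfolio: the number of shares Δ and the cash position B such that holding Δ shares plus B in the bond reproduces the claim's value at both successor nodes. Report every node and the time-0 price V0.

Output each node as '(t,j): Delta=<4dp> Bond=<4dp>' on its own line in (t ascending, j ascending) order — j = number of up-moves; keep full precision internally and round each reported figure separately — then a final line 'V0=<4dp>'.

(0,0): Delta=0.2686 Bond=2.7944
(1,0): Delta=-1.0000 Bond=48.6321
(1,1): Delta=0.3573 Bond=-2.9949
V0=18.9111

The replicating-portfolio and risk-neutral prices coincide; use p* = (1.06−0.6)/(1.12−0.6) = 0.8846 for the latter.
Terminal payoffs: V(2,0)=29.9500, V(2,1)=11.2300, V(2,2)=23.7140
Node (1,0) S=36.0000: V=(p*·11.2300+(1−p*)·29.9500)/1.06=12.6321; Δ=(11.2300−29.9500)/(40.3200−21.6000)=-1.0000; B=V−Δ·S=48.6321
Node (1,1) S=67.2000: V=(p*·23.7140+(1−p*)·11.2300)/1.06=21.0128; Δ=(23.7140−11.2300)/(75.2640−40.3200)=0.3573; B=V−Δ·S=-2.9949
Node (0,0) S=60.0000: V=(p*·21.0128+(1−p*)·12.6321)/1.06=18.9111; Δ=(21.0128−12.6321)/(67.2000−36.0000)=0.2686; B=V−Δ·S=2.7944
Root portfolio cost Δ·60+B reproduces V0=18.9111.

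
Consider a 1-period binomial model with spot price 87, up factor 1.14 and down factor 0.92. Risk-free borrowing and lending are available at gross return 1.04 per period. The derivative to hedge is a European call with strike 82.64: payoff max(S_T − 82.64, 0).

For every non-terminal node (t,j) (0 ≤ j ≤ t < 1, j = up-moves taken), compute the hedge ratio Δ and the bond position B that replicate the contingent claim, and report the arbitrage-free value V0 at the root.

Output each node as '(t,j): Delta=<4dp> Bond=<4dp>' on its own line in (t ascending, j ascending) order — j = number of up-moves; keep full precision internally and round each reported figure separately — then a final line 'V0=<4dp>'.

(0,0): Delta=0.8642 Bond=-66.5070
V0=8.6748

Since d<R<u, set p* = (R−d)/(u−d) = 0.5455; price each node as the discounted p*-expectation of its children.
Terminal values V(1,·): V(1,0)=0.0000, V(1,1)=16.5400
Node (0,0) S=87.0000: V=(p*·16.5400+(1−p*)·0.0000)/1.04=8.6748; Δ=(16.5400−0.0000)/(99.1800−80.0400)=0.8642; B=V−Δ·S=-66.5070
Root portfolio cost Δ·87+B reproduces V0=8.6748.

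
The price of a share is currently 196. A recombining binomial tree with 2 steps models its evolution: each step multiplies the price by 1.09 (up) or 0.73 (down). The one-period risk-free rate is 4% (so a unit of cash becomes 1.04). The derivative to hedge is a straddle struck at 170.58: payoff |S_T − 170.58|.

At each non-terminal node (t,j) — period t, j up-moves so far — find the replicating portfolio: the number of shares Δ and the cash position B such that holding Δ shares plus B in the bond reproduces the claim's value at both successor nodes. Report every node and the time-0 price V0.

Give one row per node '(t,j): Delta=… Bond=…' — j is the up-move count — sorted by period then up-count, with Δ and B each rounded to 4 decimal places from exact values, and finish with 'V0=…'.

No-arbitrage ⇒ martingale measure with p* = (R−d)/(u−d) = 0.8611.
At expiry t=2: V(2,0)=66.1316, V(2,1)=14.6228, V(2,2)=62.2876
(1,0): S=143.0800. Δ = (V_up−V_dn)/(S_up−S_dn) = (14.6228−66.1316)/(155.9572−104.4484) = -1.0000. V = [p*·14.6228 + (1−p*)·66.1316]/1.04 = 20.9392. B = V − Δ·S = 164.0192.
(1,1): S=213.6400. Δ = (V_up−V_dn)/(S_up−S_dn) = (62.2876−14.6228)/(232.8676−155.9572) = 0.6197. V = [p*·62.2876 + (1−p*)·14.6228]/1.04 = 53.5264. B = V − Δ·S = -78.8758.
(0,0): S=196.0000. Δ = (V_up−V_dn)/(S_up−S_dn) = (53.5264−20.9392)/(213.6400−143.0800) = 0.4618. V = [p*·53.5264 + (1−p*)·20.9392]/1.04 = 47.1158. B = V − Δ·S = -43.4042.
The time-0 hedge costs 47.1158, which is the no-arbitrage price.

(0,0): Delta=0.4618 Bond=-43.4042
(1,0): Delta=-1.0000 Bond=164.0192
(1,1): Delta=0.6197 Bond=-78.8758
V0=47.1158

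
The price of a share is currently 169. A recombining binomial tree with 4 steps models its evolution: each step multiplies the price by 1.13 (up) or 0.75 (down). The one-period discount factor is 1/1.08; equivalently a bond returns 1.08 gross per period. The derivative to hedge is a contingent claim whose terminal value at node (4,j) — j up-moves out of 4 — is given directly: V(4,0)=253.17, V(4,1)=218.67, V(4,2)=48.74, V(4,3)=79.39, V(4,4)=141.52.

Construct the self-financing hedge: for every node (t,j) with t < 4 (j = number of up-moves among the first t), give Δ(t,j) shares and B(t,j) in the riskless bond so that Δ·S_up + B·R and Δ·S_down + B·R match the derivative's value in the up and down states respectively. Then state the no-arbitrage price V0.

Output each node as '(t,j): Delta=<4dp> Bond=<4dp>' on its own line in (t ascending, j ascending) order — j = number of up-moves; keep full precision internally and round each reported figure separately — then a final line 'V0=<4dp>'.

(0,0): Delta=0.5201 Bond=-4.4778
(1,0): Delta=-0.2904 Bond=97.8938
(1,1): Delta=0.6016 Bond=-20.4011
(2,0): Delta=-3.8989 Bond=448.7544
(2,1): Delta=0.0724 Bond=53.7513
(2,2): Delta=0.6548 Bond=-33.5157
(3,0): Delta=-1.2734 Bond=297.4649
(3,1): Delta=-4.1629 Bond=513.0168
(3,2): Delta=0.4984 Bond=-10.8828
(3,3): Delta=0.6705 Bond=-40.0324
V0=83.4108

Since d<R<u, set p* = (R−d)/(u−d) = 0.8684; price each node as the discounted p*-expectation of its children.
Terminal payoffs: V(4,0)=253.1700, V(4,1)=218.6700, V(4,2)=48.7400, V(4,3)=79.3900, V(4,4)=141.5200
(3,0): S=71.2969. Δ = (V_up−V_dn)/(S_up−S_dn) = (218.6700−253.1700)/(80.5655−53.4727) = -1.2734. V = [p*·218.6700 + (1−p*)·253.1700]/1.08 = 206.6754. B = V − Δ·S = 297.4649.
(3,1): S=107.4206. Δ = (V_up−V_dn)/(S_up−S_dn) = (48.7400−218.6700)/(121.3853−80.5655) = -4.1629. V = [p*·48.7400 + (1−p*)·218.6700]/1.08 = 65.8326. B = V − Δ·S = 513.0168.
(3,2): S=161.8471. Δ = (V_up−V_dn)/(S_up−S_dn) = (79.3900−48.7400)/(182.8872−121.3853) = 0.4984. V = [p*·79.3900 + (1−p*)·48.7400]/1.08 = 69.7751. B = V − Δ·S = -10.8828.
(3,3): S=243.8496. Δ = (V_up−V_dn)/(S_up−S_dn) = (141.5200−79.3900)/(275.5500−182.8872) = 0.6705. V = [p*·141.5200 + (1−p*)·79.3900]/1.08 = 123.4676. B = V − Δ·S = -40.0324.
(2,0): S=95.0625. Δ = (V_up−V_dn)/(S_up−S_dn) = (65.8326−206.6754)/(107.4206−71.2969) = -3.8989. V = [p*·65.8326 + (1−p*)·206.6754]/1.08 = 78.1153. B = V − Δ·S = 448.7544.
(2,1): S=143.2275. Δ = (V_up−V_dn)/(S_up−S_dn) = (69.7751−65.8326)/(161.8471−107.4206) = 0.0724. V = [p*·69.7751 + (1−p*)·65.8326]/1.08 = 64.1262. B = V − Δ·S = 53.7513.
(2,2): S=215.7961. Δ = (V_up−V_dn)/(S_up−S_dn) = (123.4676−69.7751)/(243.8496−161.8471) = 0.6548. V = [p*·123.4676 + (1−p*)·69.7751]/1.08 = 107.7804. B = V − Δ·S = -33.5157.
(1,0): S=126.7500. Δ = (V_up−V_dn)/(S_up−S_dn) = (64.1262−78.1153)/(143.2275−95.0625) = -0.2904. V = [p*·64.1262 + (1−p*)·78.1153]/1.08 = 61.0805. B = V − Δ·S = 97.8938.
(1,1): S=190.9700. Δ = (V_up−V_dn)/(S_up−S_dn) = (107.7804−64.1262)/(215.7961−143.2275) = 0.6016. V = [p*·107.7804 + (1−p*)·64.1262]/1.08 = 94.4781. B = V − Δ·S = -20.4011.
(0,0): S=169.0000. Δ = (V_up−V_dn)/(S_up−S_dn) = (94.4781−61.0805)/(190.9700−126.7500) = 0.5201. V = [p*·94.4781 + (1−p*)·61.0805]/1.08 = 83.4108. B = V − Δ·S = -4.4778.
Check: Δ(0,0)·S0 + B(0,0) = 83.4108 = V0.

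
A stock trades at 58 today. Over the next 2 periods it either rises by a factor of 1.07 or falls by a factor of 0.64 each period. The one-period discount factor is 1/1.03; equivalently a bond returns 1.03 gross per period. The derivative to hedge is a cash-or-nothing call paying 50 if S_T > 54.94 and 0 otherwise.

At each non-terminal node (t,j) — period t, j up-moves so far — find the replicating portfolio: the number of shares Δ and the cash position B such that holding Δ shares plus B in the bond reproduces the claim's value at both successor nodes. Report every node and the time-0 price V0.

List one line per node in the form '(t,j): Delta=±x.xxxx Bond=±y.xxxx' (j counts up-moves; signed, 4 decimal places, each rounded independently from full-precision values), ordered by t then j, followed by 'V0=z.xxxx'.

Since d<R<u, set p* = (R−d)/(u−d) = 0.9070; price each node as the discounted p*-expectation of its children.
At expiry t=2: V(2,0)=0.0000, V(2,1)=0.0000, V(2,2)=50.0000
Node (1,0) S=37.1200: V=(p*·0.0000+(1−p*)·0.0000)/1.03=0.0000; Δ=(0.0000−0.0000)/(39.7184−23.7568)=0.0000; B=V−Δ·S=0.0000
Node (1,1) S=62.0600: V=(p*·50.0000+(1−p*)·0.0000)/1.03=44.0280; Δ=(50.0000−0.0000)/(66.4042−39.7184)=1.8737; B=V−Δ·S=-72.2511
Node (0,0) S=58.0000: V=(p*·44.0280+(1−p*)·0.0000)/1.03=38.7693; Δ=(44.0280−0.0000)/(62.0600−37.1200)=1.7654; B=V−Δ·S=-63.6214
Check: Δ(0,0)·S0 + B(0,0) = 38.7693 = V0.

(0,0): Delta=1.7654 Bond=-63.6214
(1,0): Delta=0.0000 Bond=0.0000
(1,1): Delta=1.8737 Bond=-72.2511
V0=38.7693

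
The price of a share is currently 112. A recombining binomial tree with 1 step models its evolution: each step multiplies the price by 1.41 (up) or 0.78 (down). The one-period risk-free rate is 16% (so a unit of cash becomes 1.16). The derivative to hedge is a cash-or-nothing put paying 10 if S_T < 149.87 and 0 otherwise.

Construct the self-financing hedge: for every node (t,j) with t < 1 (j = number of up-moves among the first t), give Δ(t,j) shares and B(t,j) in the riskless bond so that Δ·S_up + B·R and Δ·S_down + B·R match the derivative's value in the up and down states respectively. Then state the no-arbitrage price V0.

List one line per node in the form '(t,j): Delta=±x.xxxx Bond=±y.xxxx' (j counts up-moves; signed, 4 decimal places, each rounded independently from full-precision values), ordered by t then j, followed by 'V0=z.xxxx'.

The replicating-portfolio and risk-neutral prices coincide; use p* = (1.16−0.78)/(1.41−0.78) = 0.6032 for the latter.
Payoff layer (t=1): V(1,0)=10.0000, V(1,1)=0.0000
Node (0,0) S=112.0000: V=(p*·0.0000+(1−p*)·10.0000)/1.16=3.4209; Δ=(0.0000−10.0000)/(157.9200−87.3600)=-0.1417; B=V−Δ·S=19.2939
The time-0 hedge costs 3.4209, which is the no-arbitrage price.

(0,0): Delta=-0.1417 Bond=19.2939
V0=3.4209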